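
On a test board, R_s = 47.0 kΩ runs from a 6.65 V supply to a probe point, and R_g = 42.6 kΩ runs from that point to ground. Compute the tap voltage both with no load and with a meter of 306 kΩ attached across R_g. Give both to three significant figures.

Unloaded: 3.16 V; loaded: 2.95 V

Open-circuit: V = 6.65 × 42.6/(47.0 + 42.6) = 3.16 V.
With the load, R_g becomes R_g‖R_L = 37.39 kΩ, so V = 6.65 × 37.39/84.39 = 2.95 V.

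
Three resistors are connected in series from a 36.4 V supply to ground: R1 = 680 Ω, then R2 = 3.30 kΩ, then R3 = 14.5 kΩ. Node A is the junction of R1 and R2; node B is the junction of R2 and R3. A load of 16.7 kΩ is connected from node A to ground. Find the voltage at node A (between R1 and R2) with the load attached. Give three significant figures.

Below node A the series string R2+R3 = 17800 Ω sits in parallel with the 16700 Ω load: 8616 Ω.
V_A = 36.4 × 8616/(680 + 8616) = 33.7 V.

V ≈ 33.7 V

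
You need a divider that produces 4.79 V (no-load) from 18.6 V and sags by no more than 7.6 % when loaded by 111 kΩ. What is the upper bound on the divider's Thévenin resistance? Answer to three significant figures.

R_th ≤ 9.13 kΩ

Loading drop = R_th/(R_th + R_L) ≤ 0.0760, so R_th ≤ R_L · ε/(1−ε) = 111 kΩ × 0.0760/0.9240 = 9.13 kΩ.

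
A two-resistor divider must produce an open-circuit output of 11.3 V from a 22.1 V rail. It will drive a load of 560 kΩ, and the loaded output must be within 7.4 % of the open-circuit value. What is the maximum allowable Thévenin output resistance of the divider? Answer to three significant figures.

R_th ≤ 44.8 kΩ

Loading drop = R_th/(R_th + R_L) ≤ 0.0740, so R_th ≤ R_L · ε/(1−ε) = 560 kΩ × 0.0740/0.9260 = 44.8 kΩ.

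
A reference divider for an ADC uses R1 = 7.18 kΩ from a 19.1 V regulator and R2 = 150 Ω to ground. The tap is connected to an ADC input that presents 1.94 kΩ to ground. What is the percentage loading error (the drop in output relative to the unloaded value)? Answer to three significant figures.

The divider's output (Thévenin) resistance is R1‖R2 = 146.9 Ω.
Fractional drop under load = R_th/(R_th + R_L) = 146.9 / (146.9 + 1940) = 0.07041.
So the output falls by 7.04 %.

7.04 %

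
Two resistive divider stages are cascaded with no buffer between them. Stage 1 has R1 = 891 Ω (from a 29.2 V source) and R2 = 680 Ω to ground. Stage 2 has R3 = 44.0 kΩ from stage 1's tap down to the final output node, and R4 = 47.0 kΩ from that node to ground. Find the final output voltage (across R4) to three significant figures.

Stage 2 presents R3+R4 = 91000 Ω as a load on stage 1's tap.
Stage 1's lower leg becomes R2‖(R3+R4) = 675.0 Ω, so V_mid = 29.2 × 675.0/1566 = 12.59 V.
Stage 2 is itself unloaded: V_out = V_mid × R4/(R3+R4) = 12.59 × 47000/91000 = 6.50 V.

V_out ≈ 6.50 V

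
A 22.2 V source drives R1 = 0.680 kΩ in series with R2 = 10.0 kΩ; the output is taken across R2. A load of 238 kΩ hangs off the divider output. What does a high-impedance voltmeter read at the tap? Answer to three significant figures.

The load sits in parallel with R2: R2‖R_L = (10000 × 238000) / (10000 + 238000) = 9597 Ω.
V_out = 22.2 × 9597 / (680 + 9597) = 22.2 × 9597/10280 = 20.7 V.

V_out ≈ 20.7 V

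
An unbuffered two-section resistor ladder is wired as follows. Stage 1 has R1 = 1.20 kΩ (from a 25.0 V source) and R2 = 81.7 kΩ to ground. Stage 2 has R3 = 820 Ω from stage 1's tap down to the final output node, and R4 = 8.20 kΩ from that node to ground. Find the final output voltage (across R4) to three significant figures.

Stage 2 presents R3+R4 = 9020 Ω as a load on stage 1's tap.
Stage 1's lower leg becomes R2‖(R3+R4) = 8123 Ω, so V_mid = 25.0 × 8123/9323 = 21.78 V.
Stage 2 is itself unloaded: V_out = V_mid × R4/(R3+R4) = 21.78 × 8200/9020 = 19.8 V.

V_out ≈ 19.8 V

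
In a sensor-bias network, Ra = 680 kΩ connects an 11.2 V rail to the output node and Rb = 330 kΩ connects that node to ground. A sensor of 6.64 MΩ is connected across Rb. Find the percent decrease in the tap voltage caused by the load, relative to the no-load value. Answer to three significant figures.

3.24 %

The divider's output (Thévenin) resistance is Ra‖Rb = 222.2 kΩ.
Fractional drop under load = R_th/(R_th + R_L) = 222.2 / (222.2 + 6640) = 0.03238.
So the output falls by 3.24 %.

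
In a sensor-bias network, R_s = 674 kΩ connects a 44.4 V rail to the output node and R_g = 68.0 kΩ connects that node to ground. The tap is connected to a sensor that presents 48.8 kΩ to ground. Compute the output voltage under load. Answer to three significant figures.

The load sits in parallel with R_g: R_g‖R_L = (68.0 × 48.8) / (68.0 + 48.8) = 28.41 kΩ.
V_out = 44.4 × 28.41 / (674 + 28.41) = 44.4 × 28.41/702.4 = 1.80 V.

V_out ≈ 1.80 V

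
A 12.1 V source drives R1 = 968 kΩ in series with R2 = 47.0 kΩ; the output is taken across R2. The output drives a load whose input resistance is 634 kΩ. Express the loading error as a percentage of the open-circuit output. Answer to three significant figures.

The divider's output (Thévenin) resistance is R1‖R2 = 44.82 kΩ.
Fractional drop under load = R_th/(R_th + R_L) = 44.82 / (44.82 + 634) = 0.06603.
So the output falls by 6.60 %.

6.60 %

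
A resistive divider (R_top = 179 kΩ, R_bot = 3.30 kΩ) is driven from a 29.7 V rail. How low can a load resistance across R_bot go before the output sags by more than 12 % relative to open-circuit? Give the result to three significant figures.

Output resistance R_th = R_top‖R_bot = (179 × 3.30)/182.3 = 3.240 kΩ.
The fractional drop is R_th/(R_th + R_L); requiring this ≤ 0.120 gives R_L ≥ R_th(1/0.120 − 1) = 3.240 × 7.333 = 23.8 kΩ.

R_L(min) ≈ 23.8 kΩ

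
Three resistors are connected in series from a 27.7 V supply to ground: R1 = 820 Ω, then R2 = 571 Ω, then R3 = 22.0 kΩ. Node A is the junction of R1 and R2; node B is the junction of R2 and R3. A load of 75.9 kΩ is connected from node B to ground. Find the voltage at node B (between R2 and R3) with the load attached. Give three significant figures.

V ≈ 25.6 V

At node B, R3 is in parallel with the load: R3‖R_L = 17060 Ω.
Below node A the resistance is R2 + (R3‖R_L) = 17630 Ω, so V_A = 27.7 × 17630/18450 = 26.47 V.
Then V_B = V_A × (R3‖R_L)/(R2 + R3‖R_L) = 26.47 × 17060/17630 = 25.6 V.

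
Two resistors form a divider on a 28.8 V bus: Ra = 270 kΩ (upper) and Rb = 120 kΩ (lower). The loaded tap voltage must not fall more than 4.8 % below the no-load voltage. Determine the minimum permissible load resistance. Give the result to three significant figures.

Output resistance R_th = Ra‖Rb = (270 × 120)/390.0 = 83.08 kΩ.
The fractional drop is R_th/(R_th + R_L); requiring this ≤ 0.0480 gives R_L ≥ R_th(1/0.0480 − 1) = 83.08 × 19.83 = 1.65 MΩ.

R_L(min) ≈ 1.65 MΩ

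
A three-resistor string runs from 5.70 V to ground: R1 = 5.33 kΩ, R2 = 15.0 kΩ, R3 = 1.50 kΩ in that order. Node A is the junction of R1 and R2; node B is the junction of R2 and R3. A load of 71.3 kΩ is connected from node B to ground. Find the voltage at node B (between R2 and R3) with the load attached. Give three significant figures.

At node B, R3 is in parallel with the load: R3‖R_L = 1.469 kΩ.
Below node A the resistance is R2 + (R3‖R_L) = 16.47 kΩ, so V_A = 5.70 × 16.47/21.80 = 4.306 V.
Then V_B = V_A × (R3‖R_L)/(R2 + R3‖R_L) = 4.306 × 1.469/16.47 = 0.384 V.

V ≈ 0.384 V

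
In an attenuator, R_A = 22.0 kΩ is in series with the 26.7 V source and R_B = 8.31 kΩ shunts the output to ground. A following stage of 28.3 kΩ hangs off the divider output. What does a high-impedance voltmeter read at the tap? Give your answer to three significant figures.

The load sits in parallel with R_B: R_B‖R_L = (8.31 × 28.3) / (8.31 + 28.3) = 6.424 kΩ.
V_out = 26.7 × 6.424 / (22.0 + 6.424) = 26.7 × 6.424/28.42 = 6.03 V.

V_out ≈ 6.03 V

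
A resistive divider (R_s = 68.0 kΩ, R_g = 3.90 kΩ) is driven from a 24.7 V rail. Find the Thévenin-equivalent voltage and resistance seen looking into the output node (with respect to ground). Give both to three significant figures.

V_th is the open-circuit tap voltage: 24.7 × 3.90/(68.0 + 3.90) = 1.34 V.
With the supply zeroed, R_s and R_g appear in parallel from the tap: R_th = R_s‖R_g = (68.0 × 3.90)/71.90 = 3.69 kΩ.

V_th = 1.34 V, R_th = 3.69 kΩ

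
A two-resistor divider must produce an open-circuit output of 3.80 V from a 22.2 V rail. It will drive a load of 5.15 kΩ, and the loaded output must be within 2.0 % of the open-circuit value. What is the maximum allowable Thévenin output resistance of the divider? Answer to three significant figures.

Loading drop = R_th/(R_th + R_L) ≤ 0.0200, so R_th ≤ R_L · ε/(1−ε) = 5.15 kΩ × 0.0200/0.9800 = 105 Ω.
(Any R1, R2 with R2/(R1+R2) = 0.171 and R1‖R2 ≤ 105 Ω will meet the spec.)

R_th ≤ 105 Ω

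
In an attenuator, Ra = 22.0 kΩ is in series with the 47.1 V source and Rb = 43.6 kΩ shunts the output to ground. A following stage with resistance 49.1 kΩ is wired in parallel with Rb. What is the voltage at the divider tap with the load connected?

V_out ≈ 24.1 V

The load sits in parallel with Rb: Rb‖R_L = (43.6 × 49.1) / (43.6 + 49.1) = 23.09 kΩ.
V_out = 47.1 × 23.09 / (22.0 + 23.09) = 47.1 × 23.09/45.09 = 24.1 V.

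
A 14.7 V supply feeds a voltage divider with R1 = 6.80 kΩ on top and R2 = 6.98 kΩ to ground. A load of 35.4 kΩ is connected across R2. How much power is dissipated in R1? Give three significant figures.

P ≈ 9.21 mW

Total resistance from the source is R1 + (R2‖R_L) = 12.63 kΩ, so I = 14.7/12.63 kΩ = 1.164 mA.
P = I²·R1 = (1.164 mA)² × 6.80 kΩ = 9.21 mW.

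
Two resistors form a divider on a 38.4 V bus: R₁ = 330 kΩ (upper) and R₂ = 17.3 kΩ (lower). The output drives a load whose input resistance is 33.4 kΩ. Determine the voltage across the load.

V_out ≈ 1.28 V

The load sits in parallel with R₂: R₂‖R_L = (17.3 × 33.4) / (17.3 + 33.4) = 11.40 kΩ.
V_out = 38.4 × 11.40 / (330 + 11.40) = 38.4 × 11.40/341.4 = 1.28 V.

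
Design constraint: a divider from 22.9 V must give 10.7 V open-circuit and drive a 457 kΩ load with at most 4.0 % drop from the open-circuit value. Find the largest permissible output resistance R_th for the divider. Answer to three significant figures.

Loading drop = R_th/(R_th + R_L) ≤ 0.0400, so R_th ≤ R_L · ε/(1−ε) = 457 kΩ × 0.0400/0.9600 = 19.0 kΩ.
(Any R1, R2 with R2/(R1+R2) = 0.467 and R1‖R2 ≤ 19.0 kΩ will meet the spec.)

R_th ≤ 19.0 kΩ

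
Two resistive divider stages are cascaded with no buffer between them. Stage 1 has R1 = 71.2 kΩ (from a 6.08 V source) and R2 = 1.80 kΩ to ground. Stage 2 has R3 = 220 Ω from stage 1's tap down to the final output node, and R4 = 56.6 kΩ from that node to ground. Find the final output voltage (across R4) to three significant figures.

V_out ≈ 0.145 V

Stage 2 presents R3+R4 = 56820 Ω as a load on stage 1's tap.
Stage 1's lower leg becomes R2‖(R3+R4) = 1745 Ω, so V_mid = 6.08 × 1745/72940 = 0.1454 V.
Stage 2 is itself unloaded: V_out = V_mid × R4/(R3+R4) = 0.1454 × 56600/56820 = 0.145 V.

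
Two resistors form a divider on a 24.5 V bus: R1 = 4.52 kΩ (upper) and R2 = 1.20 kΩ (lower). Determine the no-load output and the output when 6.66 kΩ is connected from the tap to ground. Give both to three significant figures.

Unloaded: 5.14 V; loaded: 4.50 V

Open-circuit: V = 24.5 × 1.20/(4.52 + 1.20) = 5.14 V.
With the load, R2 becomes R2‖R_L = 1.017 kΩ, so V = 24.5 × 1.017/5.537 = 4.50 V.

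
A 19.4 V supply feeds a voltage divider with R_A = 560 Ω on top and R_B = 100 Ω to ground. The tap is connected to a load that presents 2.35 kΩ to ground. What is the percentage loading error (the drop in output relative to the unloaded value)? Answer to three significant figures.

3.48 %

The divider's output (Thévenin) resistance is R_A‖R_B = 84.85 Ω.
Fractional drop under load = R_th/(R_th + R_L) = 84.85 / (84.85 + 2350) = 0.03485.
So the output falls by 3.48 %.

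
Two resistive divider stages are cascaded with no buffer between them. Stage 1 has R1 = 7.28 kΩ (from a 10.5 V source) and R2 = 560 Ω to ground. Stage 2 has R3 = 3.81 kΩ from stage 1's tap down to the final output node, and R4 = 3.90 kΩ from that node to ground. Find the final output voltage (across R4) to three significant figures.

V_out ≈ 0.355 V

Stage 2 presents R3+R4 = 7710 Ω as a load on stage 1's tap.
Stage 1's lower leg becomes R2‖(R3+R4) = 522.1 Ω, so V_mid = 10.5 × 522.1/7802 = 0.7026 V.
Stage 2 is itself unloaded: V_out = V_mid × R4/(R3+R4) = 0.7026 × 3900/7710 = 0.355 V.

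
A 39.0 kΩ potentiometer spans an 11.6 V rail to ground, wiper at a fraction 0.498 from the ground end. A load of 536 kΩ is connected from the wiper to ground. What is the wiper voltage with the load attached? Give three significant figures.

The wiper splits the pot into (1−α)R = 19.58 kΩ above and αR = 19.42 kΩ below.
Lower section ‖ load = 18.74 kΩ.
V_wiper = 11.6 × 18.74/(19.58 + 18.74) = 5.67 V.

V ≈ 5.67 V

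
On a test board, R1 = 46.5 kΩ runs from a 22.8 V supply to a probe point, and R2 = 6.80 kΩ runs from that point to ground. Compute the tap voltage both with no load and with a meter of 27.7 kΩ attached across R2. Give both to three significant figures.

Unloaded: 2.91 V; loaded: 2.40 V

Open-circuit: V = 22.8 × 6.80/(46.5 + 6.80) = 2.91 V.
With the load, R2 becomes R2‖R_L = 5.460 kΩ, so V = 22.8 × 5.460/51.96 = 2.40 V.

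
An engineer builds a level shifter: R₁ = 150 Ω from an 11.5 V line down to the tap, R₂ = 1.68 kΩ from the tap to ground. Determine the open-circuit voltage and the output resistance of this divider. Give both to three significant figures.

V_th = 10.6 V, R_th = 138 Ω

V_th is the open-circuit tap voltage: 11.5 × 1680/(150 + 1680) = 10.6 V.
With the supply zeroed, R₁ and R₂ appear in parallel from the tap: R_th = R₁‖R₂ = (150 × 1680)/1830 = 138 Ω.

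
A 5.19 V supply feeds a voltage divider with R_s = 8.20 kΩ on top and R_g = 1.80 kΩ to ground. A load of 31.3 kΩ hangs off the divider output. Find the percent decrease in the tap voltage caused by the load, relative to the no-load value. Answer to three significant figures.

4.50 %

The divider's output (Thévenin) resistance is R_s‖R_g = 1.476 kΩ.
Fractional drop under load = R_th/(R_th + R_L) = 1.476 / (1.476 + 31.3) = 0.04503.
So the output falls by 4.50 %.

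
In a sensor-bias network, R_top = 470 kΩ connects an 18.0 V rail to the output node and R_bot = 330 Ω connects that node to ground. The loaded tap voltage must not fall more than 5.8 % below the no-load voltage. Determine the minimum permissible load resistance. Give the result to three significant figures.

Output resistance R_th = R_top‖R_bot = (470000 × 330)/470300 = 329.8 Ω.
The fractional drop is R_th/(R_th + R_L); requiring this ≤ 0.0580 gives R_L ≥ R_th(1/0.0580 − 1) = 329.8 × 16.24 = 5.36 kΩ.

R_L(min) ≈ 5.36 kΩ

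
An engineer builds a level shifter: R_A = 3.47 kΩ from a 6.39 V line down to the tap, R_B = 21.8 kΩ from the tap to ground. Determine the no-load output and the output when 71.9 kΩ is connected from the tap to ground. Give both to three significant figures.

Open-circuit: V = 6.39 × 21.8/(3.47 + 21.8) = 5.51 V.
With the load, R_B becomes R_B‖R_L = 16.73 kΩ, so V = 6.39 × 16.73/20.20 = 5.29 V.

Unloaded: 5.51 V; loaded: 5.29 V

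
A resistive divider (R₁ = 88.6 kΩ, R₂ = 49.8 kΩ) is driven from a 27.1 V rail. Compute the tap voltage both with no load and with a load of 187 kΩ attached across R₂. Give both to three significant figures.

Open-circuit: V = 27.1 × 49.8/(88.6 + 49.8) = 9.75 V.
With the load, R₂ becomes R₂‖R_L = 39.33 kΩ, so V = 27.1 × 39.33/127.9 = 8.33 V.

Unloaded: 9.75 V; loaded: 8.33 V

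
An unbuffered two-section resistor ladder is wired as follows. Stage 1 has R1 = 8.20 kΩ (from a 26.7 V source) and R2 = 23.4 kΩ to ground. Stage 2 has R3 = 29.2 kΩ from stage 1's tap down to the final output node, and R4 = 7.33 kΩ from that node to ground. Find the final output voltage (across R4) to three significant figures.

V_out ≈ 3.40 V

Stage 2 presents R3+R4 = 36.53 kΩ as a load on stage 1's tap.
Stage 1's lower leg becomes R2‖(R3+R4) = 14.26 kΩ, so V_mid = 26.7 × 14.26/22.46 = 16.95 V.
Stage 2 is itself unloaded: V_out = V_mid × R4/(R3+R4) = 16.95 × 7.33/36.53 = 3.40 V.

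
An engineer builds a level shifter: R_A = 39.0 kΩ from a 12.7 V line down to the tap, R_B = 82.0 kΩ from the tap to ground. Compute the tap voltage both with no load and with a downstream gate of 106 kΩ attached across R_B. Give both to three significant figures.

Unloaded: 8.61 V; loaded: 6.89 V

Open-circuit: V = 12.7 × 82.0/(39.0 + 82.0) = 8.61 V.
With the load, R_B becomes R_B‖R_L = 46.23 kΩ, so V = 12.7 × 46.23/85.23 = 6.89 V.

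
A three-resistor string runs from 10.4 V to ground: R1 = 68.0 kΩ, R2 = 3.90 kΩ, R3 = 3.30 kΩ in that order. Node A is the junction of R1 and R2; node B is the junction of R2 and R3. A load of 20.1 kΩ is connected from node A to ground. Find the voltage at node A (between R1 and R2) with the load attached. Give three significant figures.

Below node A the series string R2+R3 = 7.200 kΩ sits in parallel with the 20.1 kΩ load: 5.301 kΩ.
V_A = 10.4 × 5.301/(68.0 + 5.301) = 0.752 V.

V ≈ 0.752 V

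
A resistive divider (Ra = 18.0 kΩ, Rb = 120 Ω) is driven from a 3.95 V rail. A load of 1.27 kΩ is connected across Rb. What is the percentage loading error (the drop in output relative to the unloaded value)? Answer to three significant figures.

The divider's output (Thévenin) resistance is Ra‖Rb = 119.2 Ω.
Fractional drop under load = R_th/(R_th + R_L) = 119.2 / (119.2 + 1270) = 0.08581.
So the output falls by 8.58 %.

8.58 %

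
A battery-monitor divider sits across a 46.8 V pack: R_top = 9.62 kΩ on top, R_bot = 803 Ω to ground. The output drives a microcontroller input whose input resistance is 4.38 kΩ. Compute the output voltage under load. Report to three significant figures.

The load sits in parallel with R_bot: R_bot‖R_L = (803 × 4380) / (803 + 4380) = 678.6 Ω.
V_out = 46.8 × 678.6 / (9620 + 678.6) = 46.8 × 678.6/10300 = 3.08 V.

V_out ≈ 3.08 V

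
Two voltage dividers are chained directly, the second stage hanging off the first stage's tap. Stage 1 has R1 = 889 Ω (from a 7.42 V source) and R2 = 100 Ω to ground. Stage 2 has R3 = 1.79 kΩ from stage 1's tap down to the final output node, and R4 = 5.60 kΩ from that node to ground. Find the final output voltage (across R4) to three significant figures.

V_out ≈ 0.562 V

Stage 2 presents R3+R4 = 7390 Ω as a load on stage 1's tap.
Stage 1's lower leg becomes R2‖(R3+R4) = 98.66 Ω, so V_mid = 7.42 × 98.66/987.7 = 0.7412 V.
Stage 2 is itself unloaded: V_out = V_mid × R4/(R3+R4) = 0.7412 × 5600/7390 = 0.562 V.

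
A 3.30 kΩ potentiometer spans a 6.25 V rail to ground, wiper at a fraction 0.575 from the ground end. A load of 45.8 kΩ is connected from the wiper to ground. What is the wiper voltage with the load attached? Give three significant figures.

V ≈ 3.53 V

The wiper splits the pot into (1−α)R = 1.403 kΩ above and αR = 1.897 kΩ below.
Lower section ‖ load = 1.822 kΩ.
V_wiper = 6.25 × 1.822/(1.403 + 1.822) = 3.53 V.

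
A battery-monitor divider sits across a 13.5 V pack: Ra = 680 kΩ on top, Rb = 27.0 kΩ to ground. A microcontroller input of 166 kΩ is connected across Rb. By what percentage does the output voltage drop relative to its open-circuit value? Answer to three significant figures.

Unloaded V = 13.5 × 27.0/707.0 = 0.51556 V.
Loaded: Rb‖R_L = 23.22 kΩ, giving V = 13.5 × 23.22/703.2 = 0.44582 V.
Drop = (0.51556 − 0.44582) / 0.51556 = 13.5 %.

13.5 %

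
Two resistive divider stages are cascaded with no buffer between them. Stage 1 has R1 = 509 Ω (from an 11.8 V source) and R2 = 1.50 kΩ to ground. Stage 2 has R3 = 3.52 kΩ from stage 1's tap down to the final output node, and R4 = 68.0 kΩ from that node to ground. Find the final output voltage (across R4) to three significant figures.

V_out ≈ 8.33 V

Stage 2 presents R3+R4 = 71520 Ω as a load on stage 1's tap.
Stage 1's lower leg becomes R2‖(R3+R4) = 1469 Ω, so V_mid = 11.8 × 1469/1978 = 8.764 V.
Stage 2 is itself unloaded: V_out = V_mid × R4/(R3+R4) = 8.764 × 68000/71520 = 8.33 V.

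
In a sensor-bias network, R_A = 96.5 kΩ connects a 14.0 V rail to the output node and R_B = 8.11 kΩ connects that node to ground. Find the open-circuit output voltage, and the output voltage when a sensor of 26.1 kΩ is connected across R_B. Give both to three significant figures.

Open-circuit: V = 14.0 × 8.11/(96.5 + 8.11) = 1.09 V.
With the load, R_B becomes R_B‖R_L = 6.187 kΩ, so V = 14.0 × 6.187/102.7 = 0.844 V.

Unloaded: 1.09 V; loaded: 0.844 V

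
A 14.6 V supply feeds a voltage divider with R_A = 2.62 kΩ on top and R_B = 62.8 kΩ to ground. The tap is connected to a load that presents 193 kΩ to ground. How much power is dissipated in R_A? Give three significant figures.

P ≈ 0.223 mW

Total resistance from the source is R_A + (R_B‖R_L) = 50.00 kΩ, so I = 14.6/50.00 kΩ = 0.2920 mA.
P = I²·R_A = (0.2920 mA)² × 2.62 kΩ = 0.223 mW.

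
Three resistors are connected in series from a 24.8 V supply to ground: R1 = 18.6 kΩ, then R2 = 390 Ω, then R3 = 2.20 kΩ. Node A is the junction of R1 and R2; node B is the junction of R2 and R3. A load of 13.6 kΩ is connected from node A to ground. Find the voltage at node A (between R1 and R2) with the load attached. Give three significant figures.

V ≈ 2.60 V

Below node A the series string R2+R3 = 2590 Ω sits in parallel with the 13600 Ω load: 2176 Ω.
V_A = 24.8 × 2176/(18600 + 2176) = 2.60 V.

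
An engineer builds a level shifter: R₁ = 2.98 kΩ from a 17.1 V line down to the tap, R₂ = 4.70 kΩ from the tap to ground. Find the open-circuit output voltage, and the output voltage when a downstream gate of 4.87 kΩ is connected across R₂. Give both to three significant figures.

Unloaded: 10.5 V; loaded: 7.61 V

Open-circuit: V = 17.1 × 4.70/(2.98 + 4.70) = 10.5 V.
With the load, R₂ becomes R₂‖R_L = 2.392 kΩ, so V = 17.1 × 2.392/5.372 = 7.61 V.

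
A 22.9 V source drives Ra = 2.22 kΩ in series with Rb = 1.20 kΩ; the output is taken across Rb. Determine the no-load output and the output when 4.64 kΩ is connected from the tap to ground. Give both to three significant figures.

Open-circuit: V = 22.9 × 1.20/(2.22 + 1.20) = 8.04 V.
With the load, Rb becomes Rb‖R_L = 0.9534 kΩ, so V = 22.9 × 0.9534/3.173 = 6.88 V.

Unloaded: 8.04 V; loaded: 6.88 V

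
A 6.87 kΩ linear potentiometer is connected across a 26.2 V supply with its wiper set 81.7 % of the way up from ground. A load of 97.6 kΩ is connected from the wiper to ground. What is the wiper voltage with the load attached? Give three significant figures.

V ≈ 21.2 V

The wiper splits the pot into (1−α)R = 1.257 kΩ above and αR = 5.613 kΩ below.
Lower section ‖ load = 5.308 kΩ.
V_wiper = 26.2 × 5.308/(1.257 + 5.308) = 21.2 V.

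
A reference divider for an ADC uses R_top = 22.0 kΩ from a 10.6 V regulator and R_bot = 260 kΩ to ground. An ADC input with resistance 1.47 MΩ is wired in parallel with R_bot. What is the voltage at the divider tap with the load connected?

The load sits in parallel with R_bot: R_bot‖R_L = (260 × 1470) / (260 + 1470) = 220.9 kΩ.
V_out = 10.6 × 220.9 / (22.0 + 220.9) = 10.6 × 220.9/242.9 = 9.64 V.

V_out ≈ 9.64 V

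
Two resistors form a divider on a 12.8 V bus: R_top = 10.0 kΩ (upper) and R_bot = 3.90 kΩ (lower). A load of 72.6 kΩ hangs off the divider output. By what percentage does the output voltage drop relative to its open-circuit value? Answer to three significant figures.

The divider's output (Thévenin) resistance is R_top‖R_bot = 2.806 kΩ.
Fractional drop under load = R_th/(R_th + R_L) = 2.806 / (2.806 + 72.6) = 0.03721.
So the output falls by 3.72 %.

3.72 %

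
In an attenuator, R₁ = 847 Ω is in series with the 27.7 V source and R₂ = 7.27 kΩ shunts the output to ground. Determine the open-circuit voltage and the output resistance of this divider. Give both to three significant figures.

V_th = 24.8 V, R_th = 759 Ω

V_th is the open-circuit tap voltage: 27.7 × 7270/(847 + 7270) = 24.8 V.
With the supply zeroed, R₁ and R₂ appear in parallel from the tap: R_th = R₁‖R₂ = (847 × 7270)/8117 = 759 Ω.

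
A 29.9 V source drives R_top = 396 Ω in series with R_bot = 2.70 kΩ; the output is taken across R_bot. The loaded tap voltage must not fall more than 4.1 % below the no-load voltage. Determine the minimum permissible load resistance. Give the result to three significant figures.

R_L(min) ≈ 8.08 kΩ

Output resistance R_th = R_top‖R_bot = (396 × 2700)/3096 = 345.3 Ω.
The fractional drop is R_th/(R_th + R_L); requiring this ≤ 0.0410 gives R_L ≥ R_th(1/0.0410 − 1) = 345.3 × 23.39 = 8.08 kΩ.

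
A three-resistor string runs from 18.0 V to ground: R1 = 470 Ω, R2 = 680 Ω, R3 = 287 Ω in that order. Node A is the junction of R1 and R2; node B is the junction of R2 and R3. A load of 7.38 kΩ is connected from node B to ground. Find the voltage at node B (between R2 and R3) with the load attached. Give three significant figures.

At node B, R3 is in parallel with the load: R3‖R_L = 276.3 Ω.
Below node A the resistance is R2 + (R3‖R_L) = 956.3 Ω, so V_A = 18.0 × 956.3/1426 = 12.07 V.
Then V_B = V_A × (R3‖R_L)/(R2 + R3‖R_L) = 12.07 × 276.3/956.3 = 3.49 V.

V ≈ 3.49 V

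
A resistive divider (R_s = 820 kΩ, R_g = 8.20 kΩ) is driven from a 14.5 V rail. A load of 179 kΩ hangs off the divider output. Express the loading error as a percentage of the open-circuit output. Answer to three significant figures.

4.34 %

The divider's output (Thévenin) resistance is R_s‖R_g = 8.119 kΩ.
Fractional drop under load = R_th/(R_th + R_L) = 8.119 / (8.119 + 179) = 0.04339.
So the output falls by 4.34 %.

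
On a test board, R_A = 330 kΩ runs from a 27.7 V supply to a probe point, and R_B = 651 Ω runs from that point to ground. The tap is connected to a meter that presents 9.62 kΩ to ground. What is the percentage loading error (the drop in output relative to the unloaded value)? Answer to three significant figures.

6.33 %

The divider's output (Thévenin) resistance is R_A‖R_B = 649.7 Ω.
Fractional drop under load = R_th/(R_th + R_L) = 649.7 / (649.7 + 9620) = 0.06327.
So the output falls by 6.33 %.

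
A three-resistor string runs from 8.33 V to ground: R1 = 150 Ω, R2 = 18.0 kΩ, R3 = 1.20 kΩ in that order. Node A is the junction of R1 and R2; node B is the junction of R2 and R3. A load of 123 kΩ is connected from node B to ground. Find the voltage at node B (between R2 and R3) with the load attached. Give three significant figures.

At node B, R3 is in parallel with the load: R3‖R_L = 1188 Ω.
Below node A the resistance is R2 + (R3‖R_L) = 19190 Ω, so V_A = 8.33 × 19190/19340 = 8.265 V.
Then V_B = V_A × (R3‖R_L)/(R2 + R3‖R_L) = 8.265 × 1188/19190 = 0.512 V.

V ≈ 0.512 V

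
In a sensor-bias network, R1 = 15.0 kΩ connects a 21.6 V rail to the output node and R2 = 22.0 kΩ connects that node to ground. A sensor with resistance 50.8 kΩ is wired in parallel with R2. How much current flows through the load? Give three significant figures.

R2‖R_L = 15.35 kΩ; V_out = 21.6 × 15.35/30.35 = 10.93 V.
I_L = V_out / R_L = 10.93 / 50.8 kΩ = 0.215 mA.

I_L ≈ 0.215 mA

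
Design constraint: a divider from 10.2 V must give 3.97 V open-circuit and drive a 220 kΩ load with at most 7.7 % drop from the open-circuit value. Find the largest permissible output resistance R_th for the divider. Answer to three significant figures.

R_th ≤ 18.4 kΩ

Loading drop = R_th/(R_th + R_L) ≤ 0.0770, so R_th ≤ R_L · ε/(1−ε) = 220 kΩ × 0.0770/0.9230 = 18.4 kΩ.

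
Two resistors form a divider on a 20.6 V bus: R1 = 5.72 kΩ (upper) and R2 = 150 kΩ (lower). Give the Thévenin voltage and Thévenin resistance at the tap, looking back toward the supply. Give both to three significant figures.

V_th = 19.8 V, R_th = 5.51 kΩ

V_th is the open-circuit tap voltage: 20.6 × 150/(5.72 + 150) = 19.8 V.
With the supply zeroed, R1 and R2 appear in parallel from the tap: R_th = R1‖R2 = (5.72 × 150)/155.7 = 5.51 kΩ.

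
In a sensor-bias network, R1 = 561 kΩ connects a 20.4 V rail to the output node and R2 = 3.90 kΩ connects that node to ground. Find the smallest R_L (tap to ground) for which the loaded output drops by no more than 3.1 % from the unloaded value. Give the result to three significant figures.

R_L(min) ≈ 121 kΩ

Output resistance R_th = R1‖R2 = (561 × 3.90)/564.9 = 3.873 kΩ.
The fractional drop is R_th/(R_th + R_L); requiring this ≤ 0.0310 gives R_L ≥ R_th(1/0.0310 − 1) = 3.873 × 31.26 = 121 kΩ.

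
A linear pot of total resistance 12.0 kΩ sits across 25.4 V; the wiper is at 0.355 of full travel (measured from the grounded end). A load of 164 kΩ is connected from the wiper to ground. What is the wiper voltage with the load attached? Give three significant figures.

V ≈ 8.87 V

The wiper splits the pot into (1−α)R = 7.740 kΩ above and αR = 4.260 kΩ below.
Lower section ‖ load = 4.152 kΩ.
V_wiper = 25.4 × 4.152/(7.740 + 4.152) = 8.87 V.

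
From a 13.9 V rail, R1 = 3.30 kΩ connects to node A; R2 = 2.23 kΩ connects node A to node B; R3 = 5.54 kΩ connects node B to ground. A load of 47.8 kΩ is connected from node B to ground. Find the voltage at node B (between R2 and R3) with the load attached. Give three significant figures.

V ≈ 6.58 V

At node B, R3 is in parallel with the load: R3‖R_L = 4.965 kΩ.
Below node A the resistance is R2 + (R3‖R_L) = 7.195 kΩ, so V_A = 13.9 × 7.195/10.49 = 9.529 V.
Then V_B = V_A × (R3‖R_L)/(R2 + R3‖R_L) = 9.529 × 4.965/7.195 = 6.58 V.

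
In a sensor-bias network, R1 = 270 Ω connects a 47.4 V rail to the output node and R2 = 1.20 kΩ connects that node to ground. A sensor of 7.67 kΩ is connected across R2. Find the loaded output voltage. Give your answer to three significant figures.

V_out ≈ 37.6 V

The load sits in parallel with R2: R2‖R_L = (1200 × 7670) / (1200 + 7670) = 1038 Ω.
V_out = 47.4 × 1038 / (270 + 1038) = 47.4 × 1038/1308 = 37.6 V.
(Unloaded it would have been 38.7 V.)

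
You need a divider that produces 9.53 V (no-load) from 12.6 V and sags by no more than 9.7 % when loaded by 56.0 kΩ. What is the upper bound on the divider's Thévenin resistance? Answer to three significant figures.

R_th ≤ 6.02 kΩ

Loading drop = R_th/(R_th + R_L) ≤ 0.0970, so R_th ≤ R_L · ε/(1−ε) = 56.0 kΩ × 0.0970/0.9030 = 6.02 kΩ.
(Any R1, R2 with R2/(R1+R2) = 0.756 and R1‖R2 ≤ 6.02 kΩ will meet the spec.)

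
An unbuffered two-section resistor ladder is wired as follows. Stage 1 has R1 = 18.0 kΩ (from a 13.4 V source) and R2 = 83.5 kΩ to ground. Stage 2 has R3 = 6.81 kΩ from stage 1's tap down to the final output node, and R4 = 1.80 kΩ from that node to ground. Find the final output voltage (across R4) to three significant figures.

Stage 2 presents R3+R4 = 8.610 kΩ as a load on stage 1's tap.
Stage 1's lower leg becomes R2‖(R3+R4) = 7.805 kΩ, so V_mid = 13.4 × 7.805/25.81 = 4.053 V.
Stage 2 is itself unloaded: V_out = V_mid × R4/(R3+R4) = 4.053 × 1.80/8.610 = 0.847 V.

V_out ≈ 0.847 V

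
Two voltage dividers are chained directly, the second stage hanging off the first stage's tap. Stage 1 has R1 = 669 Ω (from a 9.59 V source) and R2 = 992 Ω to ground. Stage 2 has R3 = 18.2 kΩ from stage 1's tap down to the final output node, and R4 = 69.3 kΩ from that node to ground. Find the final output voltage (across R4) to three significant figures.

Stage 2 presents R3+R4 = 87500 Ω as a load on stage 1's tap.
Stage 1's lower leg becomes R2‖(R3+R4) = 980.9 Ω, so V_mid = 9.59 × 980.9/1650 = 5.701 V.
Stage 2 is itself unloaded: V_out = V_mid × R4/(R3+R4) = 5.701 × 69300/87500 = 4.52 V.

V_out ≈ 4.52 V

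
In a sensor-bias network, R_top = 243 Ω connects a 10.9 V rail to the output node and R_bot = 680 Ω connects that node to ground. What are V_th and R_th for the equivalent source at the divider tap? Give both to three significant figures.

V_th = 8.03 V, R_th = 179 Ω

V_th is the open-circuit tap voltage: 10.9 × 680/(243 + 680) = 8.03 V.
With the supply zeroed, R_top and R_bot appear in parallel from the tap: R_th = R_top‖R_bot = (243 × 680)/923.0 = 179 Ω.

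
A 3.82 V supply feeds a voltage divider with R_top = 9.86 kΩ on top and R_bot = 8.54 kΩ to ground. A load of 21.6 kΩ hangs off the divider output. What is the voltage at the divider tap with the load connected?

V_out ≈ 1.46 V

The load sits in parallel with R_bot: R_bot‖R_L = (8.54 × 21.6) / (8.54 + 21.6) = 6.120 kΩ.
V_out = 3.82 × 6.120 / (9.86 + 6.120) = 3.82 × 6.120/15.98 = 1.46 V.
(Unloaded it would have been 1.77 V.)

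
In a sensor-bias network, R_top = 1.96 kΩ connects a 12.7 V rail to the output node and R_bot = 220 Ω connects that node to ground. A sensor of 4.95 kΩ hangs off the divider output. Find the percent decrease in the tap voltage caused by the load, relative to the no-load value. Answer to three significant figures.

The divider's output (Thévenin) resistance is R_top‖R_bot = 197.8 Ω.
Fractional drop under load = R_th/(R_th + R_L) = 197.8 / (197.8 + 4950) = 0.03842.
So the output falls by 3.84 %.

3.84 %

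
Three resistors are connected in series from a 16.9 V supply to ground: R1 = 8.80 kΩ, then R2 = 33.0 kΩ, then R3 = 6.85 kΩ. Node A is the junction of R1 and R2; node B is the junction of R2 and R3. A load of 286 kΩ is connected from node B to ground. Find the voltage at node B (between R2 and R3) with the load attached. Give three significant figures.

V ≈ 2.33 V

At node B, R3 is in parallel with the load: R3‖R_L = 6.690 kΩ.
Below node A the resistance is R2 + (R3‖R_L) = 39.69 kΩ, so V_A = 16.9 × 39.69/48.49 = 13.83 V.
Then V_B = V_A × (R3‖R_L)/(R2 + R3‖R_L) = 13.83 × 6.690/39.69 = 2.33 V.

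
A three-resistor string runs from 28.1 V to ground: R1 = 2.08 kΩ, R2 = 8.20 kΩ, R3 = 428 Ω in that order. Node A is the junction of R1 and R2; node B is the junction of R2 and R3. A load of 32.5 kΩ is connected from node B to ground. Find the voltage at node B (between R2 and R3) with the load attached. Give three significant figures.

V ≈ 1.11 V

At node B, R3 is in parallel with the load: R3‖R_L = 422.4 Ω.
Below node A the resistance is R2 + (R3‖R_L) = 8622 Ω, so V_A = 28.1 × 8622/10700 = 22.64 V.
Then V_B = V_A × (R3‖R_L)/(R2 + R3‖R_L) = 22.64 × 422.4/8622 = 1.11 V.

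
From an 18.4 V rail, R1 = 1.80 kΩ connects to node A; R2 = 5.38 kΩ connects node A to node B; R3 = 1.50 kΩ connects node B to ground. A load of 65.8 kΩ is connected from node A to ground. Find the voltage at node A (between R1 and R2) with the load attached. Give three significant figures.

Below node A the series string R2+R3 = 6.880 kΩ sits in parallel with the 65.8 kΩ load: 6.229 kΩ.
V_A = 18.4 × 6.229/(1.80 + 6.229) = 14.3 V.

V ≈ 14.3 V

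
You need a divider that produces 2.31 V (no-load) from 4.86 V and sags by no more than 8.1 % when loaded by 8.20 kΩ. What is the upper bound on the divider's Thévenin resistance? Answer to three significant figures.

R_th ≤ 723 Ω

Loading drop = R_th/(R_th + R_L) ≤ 0.0810, so R_th ≤ R_L · ε/(1−ε) = 8.20 kΩ × 0.0810/0.9190 = 723 Ω.
(Any R1, R2 with R2/(R1+R2) = 0.475 and R1‖R2 ≤ 723 Ω will meet the spec.)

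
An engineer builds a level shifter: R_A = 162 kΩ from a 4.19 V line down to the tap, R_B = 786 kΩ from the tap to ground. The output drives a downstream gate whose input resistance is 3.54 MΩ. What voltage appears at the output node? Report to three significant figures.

The load sits in parallel with R_B: R_B‖R_L = (786 × 3540) / (786 + 3540) = 643.2 kΩ.
V_out = 4.19 × 643.2 / (162 + 643.2) = 4.19 × 643.2/805.2 = 3.35 V.

V_out ≈ 3.35 V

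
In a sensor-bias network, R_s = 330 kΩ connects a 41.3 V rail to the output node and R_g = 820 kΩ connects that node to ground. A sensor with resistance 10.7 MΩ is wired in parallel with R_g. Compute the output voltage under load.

The load sits in parallel with R_g: R_g‖R_L = (820 × 10700) / (820 + 10700) = 761.6 kΩ.
V_out = 41.3 × 761.6 / (330 + 761.6) = 41.3 × 761.6/1092 = 28.8 V.
(Unloaded it would have been 29.4 V.)

V_out ≈ 28.8 V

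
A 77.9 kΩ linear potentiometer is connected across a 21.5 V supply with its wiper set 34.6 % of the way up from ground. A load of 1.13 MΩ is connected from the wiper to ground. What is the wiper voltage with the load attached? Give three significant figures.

The wiper splits the pot into (1−α)R = 50.95 kΩ above and αR = 26.95 kΩ below.
Lower section ‖ load = 26.33 kΩ.
V_wiper = 21.5 × 26.33/(50.95 + 26.33) = 7.32 V.

V ≈ 7.32 V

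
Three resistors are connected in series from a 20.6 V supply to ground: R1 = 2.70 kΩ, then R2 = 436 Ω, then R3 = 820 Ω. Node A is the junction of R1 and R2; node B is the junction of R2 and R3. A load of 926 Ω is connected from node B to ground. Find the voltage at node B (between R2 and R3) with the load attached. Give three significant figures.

V ≈ 2.51 V

At node B, R3 is in parallel with the load: R3‖R_L = 434.9 Ω.
Below node A the resistance is R2 + (R3‖R_L) = 870.9 Ω, so V_A = 20.6 × 870.9/3571 = 5.024 V.
Then V_B = V_A × (R3‖R_L)/(R2 + R3‖R_L) = 5.024 × 434.9/870.9 = 2.51 V.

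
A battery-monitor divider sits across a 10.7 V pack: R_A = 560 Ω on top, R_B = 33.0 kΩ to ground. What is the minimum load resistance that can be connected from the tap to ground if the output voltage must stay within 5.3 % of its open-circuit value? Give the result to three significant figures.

Output resistance R_th = R_A‖R_B = (560 × 33000)/33560 = 550.7 Ω.
The fractional drop is R_th/(R_th + R_L); requiring this ≤ 0.0530 gives R_L ≥ R_th(1/0.0530 − 1) = 550.7 × 17.87 = 9.84 kΩ.

R_L(min) ≈ 9.84 kΩ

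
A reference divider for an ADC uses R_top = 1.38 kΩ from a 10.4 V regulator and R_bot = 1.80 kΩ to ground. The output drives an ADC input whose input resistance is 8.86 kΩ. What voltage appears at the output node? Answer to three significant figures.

The load sits in parallel with R_bot: R_bot‖R_L = (1.80 × 8.86) / (1.80 + 8.86) = 1.496 kΩ.
V_out = 10.4 × 1.496 / (1.38 + 1.496) = 10.4 × 1.496/2.876 = 5.41 V.

V_out ≈ 5.41 V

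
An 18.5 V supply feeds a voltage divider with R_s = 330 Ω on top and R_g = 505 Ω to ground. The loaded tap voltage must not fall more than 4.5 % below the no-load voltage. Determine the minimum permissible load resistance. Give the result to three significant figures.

R_L(min) ≈ 4.24 kΩ

Output resistance R_th = R_s‖R_g = (330 × 505)/835.0 = 199.6 Ω.
The fractional drop is R_th/(R_th + R_L); requiring this ≤ 0.0450 gives R_L ≥ R_th(1/0.0450 − 1) = 199.6 × 21.22 = 4.24 kΩ.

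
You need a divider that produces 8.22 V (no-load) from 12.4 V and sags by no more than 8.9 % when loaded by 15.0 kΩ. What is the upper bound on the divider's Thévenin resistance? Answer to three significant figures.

R_th ≤ 1.47 kΩ

Loading drop = R_th/(R_th + R_L) ≤ 0.0890, so R_th ≤ R_L · ε/(1−ε) = 15.0 kΩ × 0.0890/0.9110 = 1.47 kΩ.
(Any R1, R2 with R2/(R1+R2) = 0.663 and R1‖R2 ≤ 1.47 kΩ will meet the spec.)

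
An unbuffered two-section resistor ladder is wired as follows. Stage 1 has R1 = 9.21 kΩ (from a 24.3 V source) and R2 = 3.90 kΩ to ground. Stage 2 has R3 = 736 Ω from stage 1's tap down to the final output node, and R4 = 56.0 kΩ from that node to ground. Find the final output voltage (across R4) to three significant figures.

Stage 2 presents R3+R4 = 56740 Ω as a load on stage 1's tap.
Stage 1's lower leg becomes R2‖(R3+R4) = 3649 Ω, so V_mid = 24.3 × 3649/12860 = 6.896 V.
Stage 2 is itself unloaded: V_out = V_mid × R4/(R3+R4) = 6.896 × 56000/56740 = 6.81 V.

V_out ≈ 6.81 V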